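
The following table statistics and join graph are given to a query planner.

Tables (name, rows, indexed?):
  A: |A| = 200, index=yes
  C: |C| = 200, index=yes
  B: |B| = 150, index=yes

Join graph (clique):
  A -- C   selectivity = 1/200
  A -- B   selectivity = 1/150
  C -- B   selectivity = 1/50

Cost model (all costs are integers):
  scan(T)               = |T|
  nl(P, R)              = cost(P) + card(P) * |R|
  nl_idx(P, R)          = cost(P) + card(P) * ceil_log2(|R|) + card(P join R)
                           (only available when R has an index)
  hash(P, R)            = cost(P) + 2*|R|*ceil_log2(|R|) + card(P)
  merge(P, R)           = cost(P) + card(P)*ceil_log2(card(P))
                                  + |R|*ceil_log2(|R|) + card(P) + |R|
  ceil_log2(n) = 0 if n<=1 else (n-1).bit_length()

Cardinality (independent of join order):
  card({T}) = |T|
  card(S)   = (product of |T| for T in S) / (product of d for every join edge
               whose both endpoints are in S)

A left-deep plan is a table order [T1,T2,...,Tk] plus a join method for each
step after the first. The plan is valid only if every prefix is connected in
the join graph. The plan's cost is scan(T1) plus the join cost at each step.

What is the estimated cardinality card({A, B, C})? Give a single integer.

Tables in S: A(200), B(150), C(200)
Edges inside S: A-C(d=200), A-B(d=150), C-B(d=50)
numerator = 200 * 150 * 200 = 6000000
denominator = 200 * 150 * 50 = 1500000
card(S) = 6000000 / 1500000 = 4

4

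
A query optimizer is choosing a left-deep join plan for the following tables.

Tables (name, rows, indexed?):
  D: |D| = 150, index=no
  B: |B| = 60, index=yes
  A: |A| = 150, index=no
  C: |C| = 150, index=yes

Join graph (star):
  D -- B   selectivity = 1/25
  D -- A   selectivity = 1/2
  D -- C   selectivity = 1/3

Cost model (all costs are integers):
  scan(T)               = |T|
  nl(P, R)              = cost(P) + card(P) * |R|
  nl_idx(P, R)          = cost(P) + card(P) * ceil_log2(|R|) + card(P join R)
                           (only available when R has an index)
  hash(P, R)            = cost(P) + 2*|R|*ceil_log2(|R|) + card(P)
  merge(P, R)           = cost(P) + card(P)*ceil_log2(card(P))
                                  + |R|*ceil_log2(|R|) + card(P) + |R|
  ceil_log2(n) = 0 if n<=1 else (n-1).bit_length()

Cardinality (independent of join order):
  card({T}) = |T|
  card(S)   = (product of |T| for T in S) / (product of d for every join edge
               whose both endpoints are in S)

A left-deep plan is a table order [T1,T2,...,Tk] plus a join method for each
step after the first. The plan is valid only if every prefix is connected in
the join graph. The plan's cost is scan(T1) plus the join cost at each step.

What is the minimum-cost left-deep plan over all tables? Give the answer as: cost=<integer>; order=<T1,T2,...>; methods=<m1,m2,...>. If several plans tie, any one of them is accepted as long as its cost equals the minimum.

cost=24180; order=D,B,C,A; methods=hash,hash,hash

Selinger DP (subsets sized 1..n):
  {D}: scan cost=150, card=150
  {B}: scan cost=60, card=60
  {A}: scan cost=150, card=150
  {C}: scan cost=150, card=150
  {BD}: card=360; try (B,hash)→1020, (B,nl_idx)→1410, (D,merge)→1830, (B,merge)→1920, (D,hash)→2520, (D,nl)→9060 …(+1); best=1020 via (B,hash)
  {AD}: card=11250; try (D,hash)→2700, (A,hash)→2700, (D,merge)→2850, (A,merge)→2850, (D,nl)→22650, (A,nl)→22650; best=2700 via (D,hash)
  {CD}: card=7500; try (D,hash)→2700, (C,hash)→2700, (D,merge)→2850, (C,merge)→2850, (C,nl_idx)→8850, (D,nl)→22650 …(+1); best=2700 via (D,hash)
  {ABD}: card=27000; try (A,hash)→3780, (A,merge)→5970, (B,hash)→14670, (A,nl)→55020, (B,nl_idx)→97200, (B,merge)→171870 …(+1); best=3780 via (A,hash)
  {BCD}: card=18000; try (C,hash)→3780, (C,merge)→5970, (B,hash)→10920, (C,nl_idx)→21900, (C,nl)→55020, (B,nl_idx)→65700 …(+2); best=3780 via (C,hash)
  {ACD}: card=562500; try (A,hash)→12600, (C,hash)→16350, (A,merge)→109050, (C,merge)→172800, (C,nl_idx)→655200, (A,nl)→1127700 …(+1); best=12600 via (A,hash)
  {ABCD}: card=1350000; try (A,hash)→24180, (C,hash)→33180, (A,merge)→293130, (C,merge)→437130, (B,hash)→575820, (C,nl_idx)→1569780 …(+5); best=24180 via (A,hash)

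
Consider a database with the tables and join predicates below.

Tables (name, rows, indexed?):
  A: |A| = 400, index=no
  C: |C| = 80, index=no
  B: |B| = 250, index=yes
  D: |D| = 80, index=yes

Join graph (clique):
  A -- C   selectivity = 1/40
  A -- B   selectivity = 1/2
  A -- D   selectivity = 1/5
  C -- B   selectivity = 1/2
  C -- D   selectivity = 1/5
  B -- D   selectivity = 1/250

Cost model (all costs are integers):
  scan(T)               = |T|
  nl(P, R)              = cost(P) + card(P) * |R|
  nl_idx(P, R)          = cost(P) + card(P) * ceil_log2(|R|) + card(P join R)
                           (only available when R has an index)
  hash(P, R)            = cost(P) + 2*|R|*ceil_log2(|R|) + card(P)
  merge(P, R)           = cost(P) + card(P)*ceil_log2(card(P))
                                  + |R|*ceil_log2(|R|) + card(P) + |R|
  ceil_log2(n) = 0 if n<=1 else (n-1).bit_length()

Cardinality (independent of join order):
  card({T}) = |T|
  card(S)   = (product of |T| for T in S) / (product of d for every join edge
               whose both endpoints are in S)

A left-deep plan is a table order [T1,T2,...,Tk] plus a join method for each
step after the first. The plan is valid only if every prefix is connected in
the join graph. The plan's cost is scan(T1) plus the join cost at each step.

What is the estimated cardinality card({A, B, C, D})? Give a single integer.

Tables in S: A(400), B(250), C(80), D(80)
Edges inside S: A-C(d=40), A-B(d=2), A-D(d=5), C-B(d=2), C-D(d=5), B-D(d=250)
numerator = 400 * 250 * 80 * 80 = 640000000
denominator = 40 * 2 * 5 * 2 * 5 * 250 = 1000000
card(S) = 640000000 / 1000000 = 640

640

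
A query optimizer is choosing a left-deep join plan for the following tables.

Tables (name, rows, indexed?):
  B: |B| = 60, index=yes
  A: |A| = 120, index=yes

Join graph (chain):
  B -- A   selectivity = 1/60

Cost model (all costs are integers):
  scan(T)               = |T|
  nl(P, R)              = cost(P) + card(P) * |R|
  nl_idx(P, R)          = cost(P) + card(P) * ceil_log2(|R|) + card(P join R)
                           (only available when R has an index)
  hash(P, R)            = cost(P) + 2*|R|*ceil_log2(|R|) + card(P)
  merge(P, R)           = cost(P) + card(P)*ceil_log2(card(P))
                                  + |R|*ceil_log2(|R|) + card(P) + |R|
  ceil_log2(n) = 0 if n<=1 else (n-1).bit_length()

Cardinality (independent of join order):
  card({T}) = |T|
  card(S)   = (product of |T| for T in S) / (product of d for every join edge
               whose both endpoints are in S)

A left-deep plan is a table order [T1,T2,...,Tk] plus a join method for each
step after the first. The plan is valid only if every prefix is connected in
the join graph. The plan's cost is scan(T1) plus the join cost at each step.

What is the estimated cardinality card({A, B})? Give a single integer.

Tables in S: A(120), B(60)
Edges inside S: B-A(d=60)
numerator = 120 * 60 = 7200
denominator = 60 = 60
card(S) = 7200 / 60 = 120

120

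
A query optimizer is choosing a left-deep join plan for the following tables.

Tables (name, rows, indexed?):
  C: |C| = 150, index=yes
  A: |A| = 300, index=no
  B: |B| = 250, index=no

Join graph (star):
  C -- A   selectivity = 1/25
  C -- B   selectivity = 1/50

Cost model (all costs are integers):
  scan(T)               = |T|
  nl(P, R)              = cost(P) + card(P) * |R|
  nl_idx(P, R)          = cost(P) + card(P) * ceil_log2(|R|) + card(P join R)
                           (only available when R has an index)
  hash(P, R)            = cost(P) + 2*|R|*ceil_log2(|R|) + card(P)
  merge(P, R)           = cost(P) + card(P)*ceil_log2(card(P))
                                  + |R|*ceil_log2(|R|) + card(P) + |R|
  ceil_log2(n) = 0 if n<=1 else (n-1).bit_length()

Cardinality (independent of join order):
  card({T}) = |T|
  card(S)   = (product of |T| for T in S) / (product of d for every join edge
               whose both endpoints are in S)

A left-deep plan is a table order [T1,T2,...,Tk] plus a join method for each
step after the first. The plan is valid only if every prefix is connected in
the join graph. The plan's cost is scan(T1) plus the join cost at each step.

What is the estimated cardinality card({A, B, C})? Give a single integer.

9000

Tables in S: A(300), B(250), C(150)
Edges inside S: C-A(d=25), C-B(d=50)
numerator = 300 * 250 * 150 = 11250000
denominator = 25 * 50 = 1250
card(S) = 11250000 / 1250 = 9000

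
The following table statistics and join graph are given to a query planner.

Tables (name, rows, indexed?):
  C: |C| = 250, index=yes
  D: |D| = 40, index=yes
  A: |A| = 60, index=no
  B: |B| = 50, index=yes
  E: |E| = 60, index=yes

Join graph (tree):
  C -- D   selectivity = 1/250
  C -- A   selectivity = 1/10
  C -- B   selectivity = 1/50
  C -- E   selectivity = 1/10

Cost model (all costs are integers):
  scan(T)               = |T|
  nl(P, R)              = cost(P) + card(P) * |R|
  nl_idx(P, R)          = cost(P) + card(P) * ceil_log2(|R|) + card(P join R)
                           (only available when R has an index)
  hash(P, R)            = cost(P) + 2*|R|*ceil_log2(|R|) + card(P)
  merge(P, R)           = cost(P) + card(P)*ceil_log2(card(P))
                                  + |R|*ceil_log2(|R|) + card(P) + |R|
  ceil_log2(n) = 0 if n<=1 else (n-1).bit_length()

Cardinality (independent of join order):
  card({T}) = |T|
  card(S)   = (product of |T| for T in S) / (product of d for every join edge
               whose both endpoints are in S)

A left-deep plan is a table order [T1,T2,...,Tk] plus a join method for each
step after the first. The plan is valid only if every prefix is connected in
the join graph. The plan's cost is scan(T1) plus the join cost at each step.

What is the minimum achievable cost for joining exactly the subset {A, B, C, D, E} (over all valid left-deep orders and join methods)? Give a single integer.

Selinger DP over subsets of {A,B,C,D,E}:
  {C}: scan cost=250, card=250
  {D}: scan cost=40, card=40
  {A}: scan cost=60, card=60
  {B}: scan cost=50, card=50
  {E}: scan cost=60, card=60
  {CD}: card=40; try (C,nl_idx)→400, (D,hash)→980, (D,nl_idx)→1790, (C,merge)→2570, (D,merge)→2780, (C,hash)→4080 …(+2); best=400 via (C,nl_idx)
  {AC}: card=1500; try (A,hash)→1220, (C,nl_idx)→2040, (C,merge)→2730, (A,merge)→2920, (C,hash)→4120, (C,nl)→15060 …(+1); best=1220 via (A,hash)
  {BC}: card=250; try (C,nl_idx)→700, (B,hash)→1100, (B,nl_idx)→2000, (C,merge)→2650, (B,merge)→2850, (C,hash)→4100 …(+2); best=700 via (C,nl_idx)
  {CE}: card=1500; try (E,hash)→1220, (C,nl_idx)→2040, (C,merge)→2730, (E,merge)→2920, (E,nl_idx)→3250, (C,hash)→4120 …(+2); best=1220 via (E,hash)
  {ACD}: card=240; try (A,merge)→1100, (A,hash)→1160, (A,nl)→2800, (D,hash)→3200, (D,nl_idx)→10460, (D,merge)→19500 …(+1); best=1100 via (A,merge)
  {BCD}: card=40; try (B,nl_idx)→680, (B,merge)→1030, (B,hash)→1040, (D,hash)→1430, (D,nl_idx)→2240, (B,nl)→2400 …(+2); best=680 via (B,nl_idx)
  {CDE}: card=240; try (E,nl_idx)→880, (E,merge)→1100, (E,hash)→1160, (E,nl)→2800, (D,hash)→3200, (D,nl_idx)→10460 …(+2); best=880 via (E,nl_idx)
  {ABC}: card=1500; try (A,hash)→1670, (B,hash)→3320, (A,merge)→3370, (B,nl_idx)→11720, (A,nl)→15700, (B,merge)→19570 …(+1); best=1670 via (A,hash)
  {ACE}: card=9000; try (E,hash)→3440, (A,hash)→3440, (E,nl_idx)→19220, (E,merge)→19640, (A,merge)→19640, (E,nl)→91220 …(+1); best=3440 via (E,hash)
  {BCE}: card=1500; try (E,hash)→1670, (B,hash)→3320, (E,merge)→3370, (E,nl_idx)→3700, (B,nl_idx)→11720, (E,nl)→15700 …(+2); best=1670 via (E,hash)
  {ABCD}: card=240; try (A,merge)→1380, (A,hash)→1440, (B,hash)→1940, (B,nl_idx)→2780, (A,nl)→3080, (B,merge)→3610 …(+5); best=1380 via (A,merge)
  {ACDE}: card=1440; try (A,hash)→1840, (E,hash)→2060, (A,merge)→3460, (E,merge)→3680, (E,nl_idx)→3980, (D,hash)→12920 …(+5); best=1840 via (A,hash)
  {BCDE}: card=240; try (E,nl_idx)→1160, (E,merge)→1380, (E,hash)→1440, (B,hash)→1720, (B,nl_idx)→2560, (E,nl)→3080 …(+6); best=1160 via (E,nl_idx)
  {ABCE}: card=9000; try (E,hash)→3890, (A,hash)→3890, (B,hash)→13040, (E,nl_idx)→19670, (E,merge)→20090, (A,merge)→20090 …(+5); best=3890 via (E,hash)
  {ABCDE}: card=1440; try (A,hash)→2120, (E,hash)→2340, (A,merge)→3740, (B,hash)→3880, (E,merge)→3960, (E,nl_idx)→4260 …(+9); best=2120 via (A,hash)

2120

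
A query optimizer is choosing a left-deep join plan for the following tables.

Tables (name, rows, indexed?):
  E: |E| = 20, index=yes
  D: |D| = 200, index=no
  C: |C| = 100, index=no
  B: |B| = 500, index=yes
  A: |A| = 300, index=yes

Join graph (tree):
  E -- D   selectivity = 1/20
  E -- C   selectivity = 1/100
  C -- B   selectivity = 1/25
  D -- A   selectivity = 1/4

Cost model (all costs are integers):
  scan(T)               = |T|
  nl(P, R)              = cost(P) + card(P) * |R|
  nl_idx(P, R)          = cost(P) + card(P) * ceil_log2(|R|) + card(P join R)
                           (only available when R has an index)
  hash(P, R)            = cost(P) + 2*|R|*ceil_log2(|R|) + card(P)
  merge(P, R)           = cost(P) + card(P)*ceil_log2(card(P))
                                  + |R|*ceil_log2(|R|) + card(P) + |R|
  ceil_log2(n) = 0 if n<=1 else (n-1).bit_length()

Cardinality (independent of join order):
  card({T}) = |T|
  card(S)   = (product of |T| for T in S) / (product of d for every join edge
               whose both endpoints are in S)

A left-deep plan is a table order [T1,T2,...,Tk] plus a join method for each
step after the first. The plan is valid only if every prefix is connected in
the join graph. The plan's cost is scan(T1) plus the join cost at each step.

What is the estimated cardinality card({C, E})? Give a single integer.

20

Tables in S: C(100), E(20)
Edges inside S: E-C(d=100)
numerator = 100 * 20 = 2000
denominator = 100 = 100
card(S) = 2000 / 100 = 20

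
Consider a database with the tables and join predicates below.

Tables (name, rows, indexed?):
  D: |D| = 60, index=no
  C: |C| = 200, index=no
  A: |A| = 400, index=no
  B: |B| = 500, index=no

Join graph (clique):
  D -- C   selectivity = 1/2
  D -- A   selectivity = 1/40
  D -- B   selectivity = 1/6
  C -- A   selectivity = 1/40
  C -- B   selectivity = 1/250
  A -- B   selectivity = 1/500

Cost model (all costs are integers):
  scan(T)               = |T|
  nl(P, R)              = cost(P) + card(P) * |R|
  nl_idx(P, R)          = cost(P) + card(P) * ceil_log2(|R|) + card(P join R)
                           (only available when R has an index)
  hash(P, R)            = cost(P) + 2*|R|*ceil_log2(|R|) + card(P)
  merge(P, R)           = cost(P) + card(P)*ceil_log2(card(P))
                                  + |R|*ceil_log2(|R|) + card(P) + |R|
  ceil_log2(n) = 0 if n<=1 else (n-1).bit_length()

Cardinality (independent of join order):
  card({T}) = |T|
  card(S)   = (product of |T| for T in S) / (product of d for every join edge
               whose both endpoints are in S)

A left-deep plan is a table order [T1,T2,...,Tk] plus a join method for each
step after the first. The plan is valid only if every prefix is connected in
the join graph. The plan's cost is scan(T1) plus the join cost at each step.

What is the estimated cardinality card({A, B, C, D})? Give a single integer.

1

Tables in S: A(400), B(500), C(200), D(60)
Edges inside S: D-C(d=2), D-A(d=40), D-B(d=6), C-A(d=40), C-B(d=250), A-B(d=500)
numerator = 400 * 500 * 200 * 60 = 2400000000
denominator = 2 * 40 * 6 * 40 * 250 * 500 = 2400000000
card(S) = 2400000000 / 2400000000 = 1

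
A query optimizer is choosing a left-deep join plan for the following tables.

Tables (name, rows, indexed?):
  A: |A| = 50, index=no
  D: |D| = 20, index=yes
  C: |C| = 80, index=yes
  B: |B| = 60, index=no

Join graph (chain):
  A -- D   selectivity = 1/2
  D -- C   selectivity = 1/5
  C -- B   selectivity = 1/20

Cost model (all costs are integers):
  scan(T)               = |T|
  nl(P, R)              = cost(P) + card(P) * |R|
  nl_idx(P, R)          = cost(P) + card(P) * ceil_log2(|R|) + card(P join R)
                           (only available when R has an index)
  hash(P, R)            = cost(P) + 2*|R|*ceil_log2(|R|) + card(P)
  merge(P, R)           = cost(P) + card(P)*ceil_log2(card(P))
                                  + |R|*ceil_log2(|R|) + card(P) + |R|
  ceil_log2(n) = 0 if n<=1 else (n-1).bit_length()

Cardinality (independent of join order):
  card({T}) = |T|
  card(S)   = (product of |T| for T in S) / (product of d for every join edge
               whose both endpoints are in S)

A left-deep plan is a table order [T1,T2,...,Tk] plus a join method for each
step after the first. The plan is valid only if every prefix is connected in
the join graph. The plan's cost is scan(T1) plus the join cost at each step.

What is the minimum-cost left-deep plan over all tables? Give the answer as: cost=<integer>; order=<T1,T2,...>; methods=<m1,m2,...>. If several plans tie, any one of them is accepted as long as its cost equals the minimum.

cost=2720; order=B,C,D,A; methods=nl_idx,hash,hash

Selinger DP (subsets sized 1..n):
  {A}: scan cost=50, card=50
  {D}: scan cost=20, card=20
  {C}: scan cost=80, card=80
  {B}: scan cost=60, card=60
  {AD}: card=500; try (D,hash)→300, (A,merge)→490, (D,merge)→520, (A,hash)→640, (D,nl_idx)→800, (A,nl)→1020 …(+1); best=300 via (D,hash)
  {CD}: card=320; try (D,hash)→360, (C,nl_idx)→480, (C,merge)→780, (D,nl_idx)→800, (D,merge)→840, (C,hash)→1160 …(+2); best=360 via (D,hash)
  {BC}: card=240; try (C,nl_idx)→720, (B,hash)→880, (C,merge)→1120, (B,merge)→1140, (C,hash)→1240, (C,nl)→4860 …(+1); best=720 via (C,nl_idx)
  {ACD}: card=8000; try (A,hash)→1280, (C,hash)→1920, (A,merge)→3910, (C,merge)→5940, (C,nl_idx)→11800, (A,nl)→16360 …(+1); best=1280 via (A,hash)
  {BCD}: card=960; try (D,hash)→1160, (B,hash)→1400, (D,nl_idx)→2880, (D,merge)→3000, (B,merge)→3980, (D,nl)→5520 …(+1); best=1160 via (D,hash)
  {ABCD}: card=24000; try (A,hash)→2720, (B,hash)→10000, (A,merge)→12070, (A,nl)→49160, (B,merge)→113700, (B,nl)→481280; best=2720 via (A,hash)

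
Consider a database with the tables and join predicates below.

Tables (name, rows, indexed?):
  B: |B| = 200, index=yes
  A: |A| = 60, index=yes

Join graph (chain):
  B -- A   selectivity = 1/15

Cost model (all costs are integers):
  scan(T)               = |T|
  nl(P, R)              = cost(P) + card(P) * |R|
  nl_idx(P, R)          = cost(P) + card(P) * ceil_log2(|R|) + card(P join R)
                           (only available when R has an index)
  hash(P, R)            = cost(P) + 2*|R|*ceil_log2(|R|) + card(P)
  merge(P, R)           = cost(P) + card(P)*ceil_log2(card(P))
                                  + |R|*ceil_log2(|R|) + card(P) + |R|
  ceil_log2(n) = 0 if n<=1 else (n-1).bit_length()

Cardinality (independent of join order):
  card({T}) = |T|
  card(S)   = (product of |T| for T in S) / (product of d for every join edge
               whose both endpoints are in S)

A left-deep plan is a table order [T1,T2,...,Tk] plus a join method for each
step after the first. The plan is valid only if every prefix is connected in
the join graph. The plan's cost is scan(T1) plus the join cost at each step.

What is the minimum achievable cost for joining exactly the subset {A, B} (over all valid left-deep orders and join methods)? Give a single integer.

1120

Selinger DP over subsets of {A,B}:
  {B}: scan cost=200, card=200
  {A}: scan cost=60, card=60
  {AB}: card=800; try (A,hash)→1120, (B,nl_idx)→1340, (A,nl_idx)→2200, (B,merge)→2280, (A,merge)→2420, (B,hash)→3320 …(+2); best=1120 via (A,hash)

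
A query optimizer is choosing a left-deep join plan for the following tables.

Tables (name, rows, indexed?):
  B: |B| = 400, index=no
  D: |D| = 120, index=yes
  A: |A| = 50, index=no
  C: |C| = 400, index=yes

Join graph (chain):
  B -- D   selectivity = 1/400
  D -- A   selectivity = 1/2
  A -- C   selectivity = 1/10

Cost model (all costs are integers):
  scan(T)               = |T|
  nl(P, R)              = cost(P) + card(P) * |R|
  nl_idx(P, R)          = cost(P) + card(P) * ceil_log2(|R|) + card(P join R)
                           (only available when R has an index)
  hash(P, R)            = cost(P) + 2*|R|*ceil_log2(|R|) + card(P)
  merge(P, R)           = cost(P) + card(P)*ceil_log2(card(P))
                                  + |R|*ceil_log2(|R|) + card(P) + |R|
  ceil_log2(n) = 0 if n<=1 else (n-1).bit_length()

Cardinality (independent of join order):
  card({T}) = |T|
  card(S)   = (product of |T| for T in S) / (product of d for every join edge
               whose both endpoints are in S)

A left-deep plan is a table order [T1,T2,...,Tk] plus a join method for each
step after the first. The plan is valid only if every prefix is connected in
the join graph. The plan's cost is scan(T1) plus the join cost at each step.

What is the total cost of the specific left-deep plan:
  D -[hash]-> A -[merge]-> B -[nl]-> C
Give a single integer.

1243840

step 1: scan D: cost=120, card=120
step 2: join A via hash
    card(P join A) = 120*50/(2) = 3000
    cost = 120 + 2*50*6 + 120 = 840
step 3: join B via merge
    card(P join B) = 3000*400/(400) = 3000
    cost = 840 + 3000*12 + 400*9 + 3000 + 400 = 43840
step 4: join C via nl
    card(P join C) = 3000*400/(10) = 120000
    cost = 43840 + 3000*400 = 1243840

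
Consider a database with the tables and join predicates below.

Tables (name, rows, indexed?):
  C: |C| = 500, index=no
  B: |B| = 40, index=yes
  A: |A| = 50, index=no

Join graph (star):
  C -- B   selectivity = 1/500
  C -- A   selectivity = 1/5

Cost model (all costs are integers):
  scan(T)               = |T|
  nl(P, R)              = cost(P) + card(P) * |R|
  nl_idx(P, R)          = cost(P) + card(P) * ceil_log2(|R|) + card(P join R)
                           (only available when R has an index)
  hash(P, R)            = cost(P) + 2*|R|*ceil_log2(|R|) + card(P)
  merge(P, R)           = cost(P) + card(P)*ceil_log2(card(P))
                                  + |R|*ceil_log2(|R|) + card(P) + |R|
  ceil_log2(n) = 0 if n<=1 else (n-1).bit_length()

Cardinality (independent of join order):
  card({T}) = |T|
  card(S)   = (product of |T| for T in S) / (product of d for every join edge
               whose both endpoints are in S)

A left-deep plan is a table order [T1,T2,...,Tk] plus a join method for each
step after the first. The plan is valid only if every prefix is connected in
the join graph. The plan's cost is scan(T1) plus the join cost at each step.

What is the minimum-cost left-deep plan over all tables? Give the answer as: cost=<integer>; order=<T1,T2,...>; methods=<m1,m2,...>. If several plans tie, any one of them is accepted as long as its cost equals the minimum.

Selinger DP (subsets sized 1..n):
  {C}: scan cost=500, card=500
  {B}: scan cost=40, card=40
  {A}: scan cost=50, card=50
  {BC}: card=40; try (B,hash)→1480, (B,nl_idx)→3540, (C,merge)→5320, (B,merge)→5780, (C,hash)→9080, (C,nl)→20040 …(+1); best=1480 via (B,hash)
  {AC}: card=5000; try (A,hash)→1600, (C,merge)→5400, (A,merge)→5850, (C,hash)→9100, (C,nl)→25050, (A,nl)→25500; best=1600 via (A,hash)
  {ABC}: card=400; try (A,merge)→2110, (A,hash)→2120, (A,nl)→3480, (B,hash)→7080, (B,nl_idx)→32000, (B,merge)→71880 …(+1); best=2110 via (A,merge)

cost=2110; order=C,B,A; methods=hash,merge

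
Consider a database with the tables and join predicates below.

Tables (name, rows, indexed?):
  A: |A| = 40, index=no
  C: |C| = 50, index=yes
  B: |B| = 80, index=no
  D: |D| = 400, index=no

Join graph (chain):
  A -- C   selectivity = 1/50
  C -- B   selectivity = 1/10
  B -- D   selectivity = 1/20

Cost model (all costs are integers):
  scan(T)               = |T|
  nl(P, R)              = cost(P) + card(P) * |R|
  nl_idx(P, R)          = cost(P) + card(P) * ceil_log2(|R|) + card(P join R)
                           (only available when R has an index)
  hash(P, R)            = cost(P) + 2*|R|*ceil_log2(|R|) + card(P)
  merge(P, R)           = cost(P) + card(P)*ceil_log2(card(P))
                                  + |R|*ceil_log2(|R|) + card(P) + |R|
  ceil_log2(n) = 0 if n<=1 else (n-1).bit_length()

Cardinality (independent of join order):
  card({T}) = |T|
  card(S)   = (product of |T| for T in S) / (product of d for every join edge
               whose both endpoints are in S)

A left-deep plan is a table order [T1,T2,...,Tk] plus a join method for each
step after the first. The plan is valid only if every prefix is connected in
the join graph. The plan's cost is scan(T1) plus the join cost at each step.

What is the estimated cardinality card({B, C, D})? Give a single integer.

8000

Tables in S: B(80), C(50), D(400)
Edges inside S: C-B(d=10), B-D(d=20)
numerator = 80 * 50 * 400 = 1600000
denominator = 10 * 20 = 200
card(S) = 1600000 / 200 = 8000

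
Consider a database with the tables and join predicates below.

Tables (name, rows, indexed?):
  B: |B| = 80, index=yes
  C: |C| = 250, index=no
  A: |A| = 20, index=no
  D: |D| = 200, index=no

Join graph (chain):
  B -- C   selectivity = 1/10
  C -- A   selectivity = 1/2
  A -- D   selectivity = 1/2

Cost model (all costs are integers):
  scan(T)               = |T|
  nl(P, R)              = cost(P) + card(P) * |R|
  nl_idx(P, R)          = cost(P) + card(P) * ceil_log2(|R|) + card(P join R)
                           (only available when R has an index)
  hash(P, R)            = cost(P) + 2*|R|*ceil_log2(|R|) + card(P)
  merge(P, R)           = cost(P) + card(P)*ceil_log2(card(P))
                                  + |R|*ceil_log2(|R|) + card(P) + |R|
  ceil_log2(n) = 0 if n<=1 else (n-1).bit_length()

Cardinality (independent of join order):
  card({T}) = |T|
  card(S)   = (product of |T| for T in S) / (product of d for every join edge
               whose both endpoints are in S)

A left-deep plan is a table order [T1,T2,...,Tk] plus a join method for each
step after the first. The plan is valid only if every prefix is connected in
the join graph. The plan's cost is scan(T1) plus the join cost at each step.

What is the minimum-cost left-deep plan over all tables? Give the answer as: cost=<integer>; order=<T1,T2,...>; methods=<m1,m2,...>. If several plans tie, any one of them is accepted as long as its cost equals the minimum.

cost=27020; order=C,B,A,D; methods=hash,hash,hash

Selinger DP (subsets sized 1..n):
  {B}: scan cost=80, card=80
  {C}: scan cost=250, card=250
  {A}: scan cost=20, card=20
  {D}: scan cost=200, card=200
  {BC}: card=2000; try (B,hash)→1620, (C,merge)→2970, (B,merge)→3140, (B,nl_idx)→4000, (C,hash)→4160, (C,nl)→20080 …(+1); best=1620 via (B,hash)
  {AC}: card=2500; try (A,hash)→700, (C,merge)→2390, (A,merge)→2620, (C,hash)→4040, (C,nl)→5020, (A,nl)→5250; best=700 via (A,hash)
  {AD}: card=2000; try (A,hash)→600, (D,merge)→1940, (A,merge)→2120, (D,hash)→3240, (D,nl)→4020, (A,nl)→4200; best=600 via (A,hash)
  {ABC}: card=20000; try (A,hash)→3820, (B,hash)→4320, (A,merge)→25740, (B,merge)→33840, (B,nl_idx)→38200, (A,nl)→41620 …(+1); best=3820 via (A,hash)
  {ACD}: card=250000; try (D,hash)→6400, (C,hash)→6600, (C,merge)→26850, (D,merge)→35000, (C,nl)→500600, (D,nl)→500700; best=6400 via (D,hash)
  {ABCD}: card=2000000; try (D,hash)→27020, (B,hash)→257520, (D,merge)→325620, (B,nl_idx)→3756400, (D,nl)→4003820, (B,merge)→4757040 …(+1); best=27020 via (D,hash)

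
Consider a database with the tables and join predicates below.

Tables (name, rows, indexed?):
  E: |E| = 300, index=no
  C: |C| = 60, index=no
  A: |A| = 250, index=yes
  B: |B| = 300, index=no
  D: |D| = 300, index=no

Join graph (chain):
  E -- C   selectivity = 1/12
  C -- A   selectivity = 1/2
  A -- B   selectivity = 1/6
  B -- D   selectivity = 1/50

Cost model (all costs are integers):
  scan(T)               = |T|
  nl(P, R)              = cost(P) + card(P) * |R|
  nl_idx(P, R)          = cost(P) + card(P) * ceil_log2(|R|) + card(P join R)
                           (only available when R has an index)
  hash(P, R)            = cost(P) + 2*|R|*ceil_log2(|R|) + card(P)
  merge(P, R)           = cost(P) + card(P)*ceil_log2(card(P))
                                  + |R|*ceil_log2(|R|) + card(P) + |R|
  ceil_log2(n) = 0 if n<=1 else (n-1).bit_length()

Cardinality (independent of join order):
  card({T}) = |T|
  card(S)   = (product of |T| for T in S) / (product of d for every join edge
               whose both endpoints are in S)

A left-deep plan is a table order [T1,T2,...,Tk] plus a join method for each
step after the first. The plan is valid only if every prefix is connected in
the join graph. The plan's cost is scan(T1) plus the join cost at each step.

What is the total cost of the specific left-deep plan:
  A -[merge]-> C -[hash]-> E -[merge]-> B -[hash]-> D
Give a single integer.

step 1: scan A: cost=250, card=250
step 2: join C via merge
    card(P join C) = 250*60/(2) = 7500
    cost = 250 + 250*8 + 60*6 + 250 + 60 = 2920
step 3: join E via hash
    card(P join E) = 7500*300/(12) = 187500
    cost = 2920 + 2*300*9 + 7500 = 15820
step 4: join B via merge
    card(P join B) = 187500*300/(6) = 9375000
    cost = 15820 + 187500*18 + 300*9 + 187500 + 300 = 3581320
step 5: join D via hash
    card(P join D) = 9375000*300/(50) = 56250000
    cost = 3581320 + 2*300*9 + 9375000 = 12961720

12961720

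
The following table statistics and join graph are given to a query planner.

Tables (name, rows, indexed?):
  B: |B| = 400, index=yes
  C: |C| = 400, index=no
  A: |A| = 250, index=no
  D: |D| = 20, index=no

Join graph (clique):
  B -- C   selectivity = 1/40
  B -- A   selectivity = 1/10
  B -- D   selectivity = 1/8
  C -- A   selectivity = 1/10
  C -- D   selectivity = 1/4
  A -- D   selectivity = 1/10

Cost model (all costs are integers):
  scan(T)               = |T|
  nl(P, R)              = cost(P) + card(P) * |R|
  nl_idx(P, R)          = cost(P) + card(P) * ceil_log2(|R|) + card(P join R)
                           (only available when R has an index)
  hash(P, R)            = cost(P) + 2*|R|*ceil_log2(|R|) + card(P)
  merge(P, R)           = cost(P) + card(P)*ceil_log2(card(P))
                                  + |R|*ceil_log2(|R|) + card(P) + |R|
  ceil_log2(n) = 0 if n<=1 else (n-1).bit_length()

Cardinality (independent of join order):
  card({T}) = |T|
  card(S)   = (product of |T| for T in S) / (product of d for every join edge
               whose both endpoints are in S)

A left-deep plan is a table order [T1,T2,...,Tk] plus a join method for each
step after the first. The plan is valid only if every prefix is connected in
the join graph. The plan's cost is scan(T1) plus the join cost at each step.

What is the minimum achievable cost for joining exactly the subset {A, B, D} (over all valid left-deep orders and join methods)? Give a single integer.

6000

Selinger DP over subsets of {A,B,D}:
  {B}: scan cost=400, card=400
  {A}: scan cost=250, card=250
  {D}: scan cost=20, card=20
  {AB}: card=10000; try (A,hash)→4800, (B,merge)→6500, (A,merge)→6650, (B,hash)→7700, (B,nl_idx)→12500, (B,nl)→100250 …(+1); best=4800 via (A,hash)
  {BD}: card=1000; try (D,hash)→1000, (B,nl_idx)→1200, (B,merge)→4140, (D,merge)→4520, (B,hash)→7240, (B,nl)→8020 …(+1); best=1000 via (D,hash)
  {AD}: card=500; try (D,hash)→700, (A,merge)→2390, (D,merge)→2620, (A,hash)→4040, (A,nl)→5020, (D,nl)→5250; best=700 via (D,hash)
  {ABD}: card=2500; try (A,hash)→6000, (B,nl_idx)→7700, (B,hash)→8400, (B,merge)→9700, (A,merge)→14250, (D,hash)→15000 …(+4); best=6000 via (A,hash)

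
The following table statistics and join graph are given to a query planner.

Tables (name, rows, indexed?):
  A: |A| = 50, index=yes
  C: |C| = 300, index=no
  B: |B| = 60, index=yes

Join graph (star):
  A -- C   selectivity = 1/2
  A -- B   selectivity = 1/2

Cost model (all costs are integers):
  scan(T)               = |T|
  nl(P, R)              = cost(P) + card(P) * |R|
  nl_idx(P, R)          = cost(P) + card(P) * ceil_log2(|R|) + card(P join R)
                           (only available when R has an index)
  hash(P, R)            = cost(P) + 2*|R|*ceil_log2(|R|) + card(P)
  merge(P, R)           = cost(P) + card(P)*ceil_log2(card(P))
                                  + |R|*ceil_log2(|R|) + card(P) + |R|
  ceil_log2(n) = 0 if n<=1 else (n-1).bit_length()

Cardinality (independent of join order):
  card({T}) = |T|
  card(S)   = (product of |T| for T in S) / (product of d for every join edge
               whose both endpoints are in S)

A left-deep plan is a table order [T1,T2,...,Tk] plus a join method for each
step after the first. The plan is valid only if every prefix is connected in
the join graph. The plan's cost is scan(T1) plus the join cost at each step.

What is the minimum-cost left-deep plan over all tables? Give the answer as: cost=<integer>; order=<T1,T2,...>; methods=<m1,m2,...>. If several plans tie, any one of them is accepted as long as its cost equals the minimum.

cost=7620; order=B,A,C; methods=hash,hash

Selinger DP (subsets sized 1..n):
  {A}: scan cost=50, card=50
  {C}: scan cost=300, card=300
  {B}: scan cost=60, card=60
  {AC}: card=7500; try (A,hash)→1200, (C,merge)→3400, (A,merge)→3650, (C,hash)→5500, (A,nl_idx)→9600, (C,nl)→15050 …(+1); best=1200 via (A,hash)
  {AB}: card=1500; try (A,hash)→720, (B,hash)→820, (B,merge)→820, (A,merge)→830, (B,nl_idx)→1850, (A,nl_idx)→1920 …(+2); best=720 via (A,hash)
  {ABC}: card=225000; try (C,hash)→7620, (B,hash)→9420, (C,merge)→21720, (B,merge)→106620, (B,nl_idx)→271200, (C,nl)→450720 …(+1); best=7620 via (C,hash)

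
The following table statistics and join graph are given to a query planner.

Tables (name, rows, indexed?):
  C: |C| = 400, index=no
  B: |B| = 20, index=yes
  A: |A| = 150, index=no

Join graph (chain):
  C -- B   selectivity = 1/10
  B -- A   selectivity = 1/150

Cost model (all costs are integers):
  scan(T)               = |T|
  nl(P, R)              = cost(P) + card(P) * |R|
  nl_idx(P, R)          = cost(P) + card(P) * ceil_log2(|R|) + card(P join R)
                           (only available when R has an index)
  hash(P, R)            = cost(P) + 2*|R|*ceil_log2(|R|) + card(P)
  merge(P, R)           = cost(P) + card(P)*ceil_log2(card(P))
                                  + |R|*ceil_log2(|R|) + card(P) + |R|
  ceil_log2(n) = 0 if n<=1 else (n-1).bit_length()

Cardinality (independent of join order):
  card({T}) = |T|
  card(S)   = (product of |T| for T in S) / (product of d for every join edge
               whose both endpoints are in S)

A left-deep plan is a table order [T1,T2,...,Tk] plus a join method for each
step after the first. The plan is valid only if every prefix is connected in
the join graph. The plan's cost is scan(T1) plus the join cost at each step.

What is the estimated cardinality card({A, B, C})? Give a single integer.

Tables in S: A(150), B(20), C(400)
Edges inside S: C-B(d=10), B-A(d=150)
numerator = 150 * 20 * 400 = 1200000
denominator = 10 * 150 = 1500
card(S) = 1200000 / 1500 = 800

800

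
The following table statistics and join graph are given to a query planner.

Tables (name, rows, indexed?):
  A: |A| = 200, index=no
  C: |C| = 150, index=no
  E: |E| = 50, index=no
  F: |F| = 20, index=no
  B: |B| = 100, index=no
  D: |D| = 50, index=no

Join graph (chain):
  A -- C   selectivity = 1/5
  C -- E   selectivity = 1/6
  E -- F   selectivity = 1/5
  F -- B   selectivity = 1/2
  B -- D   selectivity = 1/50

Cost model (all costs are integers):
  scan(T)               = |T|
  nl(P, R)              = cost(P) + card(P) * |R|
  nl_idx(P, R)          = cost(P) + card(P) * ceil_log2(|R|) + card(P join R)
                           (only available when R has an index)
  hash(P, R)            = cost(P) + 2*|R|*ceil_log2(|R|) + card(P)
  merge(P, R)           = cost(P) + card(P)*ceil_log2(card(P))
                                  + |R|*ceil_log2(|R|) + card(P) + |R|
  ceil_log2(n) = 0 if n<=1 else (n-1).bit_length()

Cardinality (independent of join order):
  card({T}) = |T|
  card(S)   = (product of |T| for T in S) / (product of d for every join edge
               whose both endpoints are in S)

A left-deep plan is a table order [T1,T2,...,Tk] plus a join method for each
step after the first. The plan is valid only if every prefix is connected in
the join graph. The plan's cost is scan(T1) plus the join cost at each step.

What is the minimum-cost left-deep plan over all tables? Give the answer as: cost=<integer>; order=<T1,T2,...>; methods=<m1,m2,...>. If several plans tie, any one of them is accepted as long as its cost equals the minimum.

cost=268300; order=B,D,F,E,C,A; methods=hash,hash,hash,hash,hash

Selinger DP (subsets sized 1..n):
  {A}: scan cost=200, card=200
  {C}: scan cost=150, card=150
  {E}: scan cost=50, card=50
  {F}: scan cost=20, card=20
  {B}: scan cost=100, card=100
  {D}: scan cost=50, card=50
  {AC}: card=6000; try (C,hash)→2800, (A,merge)→3300, (C,merge)→3350, (A,hash)→3500, (A,nl)→30150, (C,nl)→30200; best=2800 via (C,hash)
  {CE}: card=1250; try (E,hash)→900, (C,merge)→1750, (E,merge)→1850, (C,hash)→2500, (C,nl)→7550, (E,nl)→7650; best=900 via (E,hash)
  {EF}: card=200; try (F,hash)→300, (E,merge)→490, (F,merge)→520, (E,hash)→640, (E,nl)→1020, (F,nl)→1050; best=300 via (F,hash)
  {BF}: card=1000; try (F,hash)→400, (B,merge)→940, (F,merge)→1020, (B,hash)→1440, (B,nl)→2020, (F,nl)→2100; best=400 via (F,hash)
  {BD}: card=100; try (D,hash)→800, (B,merge)→1200, (D,merge)→1250, (B,hash)→1500, (B,nl)→5050, (D,nl)→5100; best=800 via (D,hash)
  {ACE}: card=50000; try (A,hash)→5350, (E,hash)→9400, (A,merge)→17700, (E,merge)→87150, (A,nl)→250900, (E,nl)→302800; best=5350 via (A,hash)
  {CEF}: card=5000; try (F,hash)→2350, (C,hash)→2900, (C,merge)→3450, (F,merge)→16020, (F,nl)→25900, (C,nl)→30300; best=2350 via (F,hash)
  {BEF}: card=10000; try (B,hash)→1900, (E,hash)→2000, (B,merge)→2900, (E,merge)→11750, (B,nl)→20300, (E,nl)→50400; best=1900 via (B,hash)
  {BDF}: card=1000; try (F,hash)→1100, (F,merge)→1720, (D,hash)→2000, (F,nl)→2800, (D,merge)→11750, (D,nl)→50400; best=1100 via (F,hash)
  {ACEF}: card=200000; try (A,hash)→10550, (F,hash)→55550, (A,merge)→74150, (F,merge)→855470, (A,nl)→1002350, (F,nl)→1005350; best=10550 via (A,hash)
  {BCEF}: card=250000; try (B,hash)→8750, (C,hash)→14300, (B,merge)→73150, (C,merge)→153250, (B,nl)→502350, (C,nl)→1501900; best=8750 via (B,hash)
  {BDEF}: card=10000; try (E,hash)→2700, (E,merge)→12450, (D,hash)→12500, (E,nl)→51100, (D,merge)→152250, (D,nl)→501900; best=2700 via (E,hash)
  {ABCEF}: card=10000000; try (B,hash)→211950, (A,hash)→261950, (B,merge)→3811350, (A,merge)→4760550, (B,nl)→20010550, (A,nl)→50008750; best=211950 via (B,hash)
  {BCDEF}: card=250000; try (C,hash)→15100, (C,merge)→154050, (D,hash)→259350, (C,nl)→1502700, (D,merge)→4759100, (D,nl)→12508750; best=15100 via (C,hash)
  {ABCDEF}: card=10000000; try (A,hash)→268300, (A,merge)→4766900, (D,hash)→10212550, (A,nl)→50015100, (D,merge)→250212300, (D,nl)→500211950; best=268300 via (A,hash)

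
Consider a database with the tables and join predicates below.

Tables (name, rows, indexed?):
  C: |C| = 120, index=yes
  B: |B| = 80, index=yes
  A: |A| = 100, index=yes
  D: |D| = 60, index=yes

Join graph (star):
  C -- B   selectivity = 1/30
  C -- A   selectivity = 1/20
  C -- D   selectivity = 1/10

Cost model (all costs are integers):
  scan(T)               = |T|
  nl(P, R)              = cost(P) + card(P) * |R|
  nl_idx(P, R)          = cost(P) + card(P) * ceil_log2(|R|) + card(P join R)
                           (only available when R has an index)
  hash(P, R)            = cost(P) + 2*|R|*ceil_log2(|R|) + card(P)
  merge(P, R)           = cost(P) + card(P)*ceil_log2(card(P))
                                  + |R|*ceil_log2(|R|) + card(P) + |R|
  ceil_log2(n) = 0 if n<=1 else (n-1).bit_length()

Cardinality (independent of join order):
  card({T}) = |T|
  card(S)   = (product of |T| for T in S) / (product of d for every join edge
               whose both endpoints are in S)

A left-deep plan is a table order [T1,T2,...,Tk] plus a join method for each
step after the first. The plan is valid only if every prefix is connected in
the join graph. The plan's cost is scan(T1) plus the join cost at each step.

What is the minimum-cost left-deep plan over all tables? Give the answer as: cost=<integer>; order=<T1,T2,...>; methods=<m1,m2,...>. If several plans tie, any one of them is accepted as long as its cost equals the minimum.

cost=5000; order=B,C,A,D; methods=nl_idx,hash,hash

Selinger DP (subsets sized 1..n):
  {C}: scan cost=120, card=120
  {B}: scan cost=80, card=80
  {A}: scan cost=100, card=100
  {D}: scan cost=60, card=60
  {BC}: card=320; try (C,nl_idx)→960, (B,nl_idx)→1280, (B,hash)→1360, (C,merge)→1680, (B,merge)→1720, (C,hash)→1840 …(+2); best=960 via (C,nl_idx)
  {AC}: card=600; try (C,nl_idx)→1400, (A,nl_idx)→1560, (A,hash)→1640, (C,merge)→1860, (C,hash)→1880, (A,merge)→1880 …(+2); best=1400 via (C,nl_idx)
  {CD}: card=720; try (D,hash)→960, (C,nl_idx)→1200, (C,merge)→1440, (D,merge)→1500, (D,nl_idx)→1560, (C,hash)→1800 …(+2); best=960 via (D,hash)
  {ABC}: card=1600; try (A,hash)→2680, (B,hash)→3120, (A,nl_idx)→4800, (A,merge)→4960, (B,nl_idx)→7200, (B,merge)→8640 …(+2); best=2680 via (A,hash)
  {BCD}: card=1920; try (D,hash)→2000, (B,hash)→2800, (D,merge)→4580, (D,nl_idx)→4800, (B,nl_idx)→7920, (B,merge)→9520 …(+2); best=2000 via (D,hash)
  {ACD}: card=3600; try (D,hash)→2720, (A,hash)→3080, (D,merge)→8420, (D,nl_idx)→8600, (A,nl_idx)→9600, (A,merge)→9680 …(+2); best=2720 via (D,hash)
  {ABCD}: card=9600; try (D,hash)→5000, (A,hash)→5320, (B,hash)→7440, (D,nl_idx)→21880, (D,merge)→22300, (A,nl_idx)→25040 …(+6); best=5000 via (D,hash)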